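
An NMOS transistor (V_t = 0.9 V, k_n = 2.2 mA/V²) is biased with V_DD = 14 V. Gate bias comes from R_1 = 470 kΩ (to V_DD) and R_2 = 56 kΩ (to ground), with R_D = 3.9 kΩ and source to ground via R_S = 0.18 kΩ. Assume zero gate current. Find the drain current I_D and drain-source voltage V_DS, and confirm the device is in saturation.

I_D ≈ 0.31 mA, V_DS ≈ 13 V

V_G = V_DD·R_2/(R_1+R_2) = 14×56/526 = 1.49 V.
Assume saturation: I_D = (k_n/2)(V_GS − V_t)² with V_GS = V_G − I_D·R_S = 1.49 − 0.18·I_D.
Substituting gives 0.0356·I_D² − 1.23·I_D + 0.384 = 0, with roots I_D = 0.314 or 34.3 mA.
The root I_D = 34.3 mA gives V_GS = -4.68 V ≤ V_t, so take I_D = 0.314 mA.
Then V_GS = 1.43 V and V_DS = V_DD − I_D(R_D+R_S) = 14 − 0.314×4.08 = 12.7 V.
Saturation requires V_DS ≥ V_GS − V_t = 0.534 V; 12.7 ≥ 0.534 ✓.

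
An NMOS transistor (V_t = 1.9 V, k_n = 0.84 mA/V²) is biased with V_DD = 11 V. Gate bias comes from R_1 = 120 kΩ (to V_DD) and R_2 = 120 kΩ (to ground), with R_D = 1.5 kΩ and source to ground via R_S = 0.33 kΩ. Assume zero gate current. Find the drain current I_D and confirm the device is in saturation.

V_G = V_DD·R_2/(R_1+R_2) = 11×120/240 = 5.5 V.
Assume saturation: I_D = (k_n/2)(V_GS − V_t)² with V_GS = V_G − I_D·R_S = 5.5 − 0.33·I_D.
Substituting gives 0.0457·I_D² − 2·I_D + 5.44 = 0, with roots I_D = 2.92 or 40.8 mA.
The root I_D = 40.8 mA gives V_GS = -7.95 V ≤ V_t, so take I_D = 2.92 mA.
Then V_GS = 4.54 V and V_DS = V_DD − I_D(R_D+R_S) = 11 − 2.92×1.83 = 5.66 V.
Saturation requires V_DS ≥ V_GS − V_t = 2.64 V; 5.66 ≥ 2.64 ✓.

I_D ≈ 2.9 mA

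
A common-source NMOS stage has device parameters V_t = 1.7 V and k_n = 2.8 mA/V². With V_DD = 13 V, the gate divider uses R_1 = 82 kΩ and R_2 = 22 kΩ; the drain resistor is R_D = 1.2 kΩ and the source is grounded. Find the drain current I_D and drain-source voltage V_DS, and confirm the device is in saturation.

I_D ≈ 1.5 mA, V_DS ≈ 11 V

V_G = V_DD·R_2/(R_1+R_2) = 13×22/104 = 2.75 V. With the source grounded, V_GS = V_G = 2.75 V.
Assume saturation: I_D = (k_n/2)(V_GS − V_t)² = (2.8/2)×(2.75 − 1.7)² = 1.4×1.05² = 1.54 mA.
V_DS = V_DD − I_D·R_D = 13 − 1.54×1.2 = 11.1 V.
Saturation requires V_DS ≥ V_GS − V_t = 1.05 V; 11.1 ≥ 1.05 ✓.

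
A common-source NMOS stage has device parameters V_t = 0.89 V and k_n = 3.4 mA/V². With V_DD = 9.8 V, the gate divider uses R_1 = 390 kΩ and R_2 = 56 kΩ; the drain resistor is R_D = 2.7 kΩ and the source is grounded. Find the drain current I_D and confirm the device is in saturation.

V_G = V_DD·R_2/(R_1+R_2) = 9.8×56/446 = 1.23 V. With the source grounded, V_GS = V_G = 1.23 V.
Assume saturation: I_D = (k_n/2)(V_GS − V_t)² = (3.4/2)×(1.23 − 0.89)² = 1.7×0.34² = 0.197 mA.
V_DS = V_DD − I_D·R_D = 9.8 − 0.197×2.7 = 9.27 V.
Saturation requires V_DS ≥ V_GS − V_t = 0.34 V; 9.27 ≥ 0.34 ✓.

I_D ≈ 0.2 mA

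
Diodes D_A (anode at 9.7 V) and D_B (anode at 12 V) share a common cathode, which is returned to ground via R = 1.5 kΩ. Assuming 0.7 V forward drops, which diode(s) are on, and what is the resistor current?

Assume both conduct. Then node N would need to be at both 9.7−0.7 = 9 V and 12−0.7 = 11.3 V, which is impossible.
Assume only D_B conducts: V_N = 12 − 0.7 = 11.3 V, so I_R = 11.3/1.5 = 7.53 mA.
Check D_A: its anode-to-cathode voltage is 9.7 − 11.3 = -1.6 V < 0.7 V, so it is off. The assumption is consistent.

Only D_B conducts; I_R ≈ 7.5 mA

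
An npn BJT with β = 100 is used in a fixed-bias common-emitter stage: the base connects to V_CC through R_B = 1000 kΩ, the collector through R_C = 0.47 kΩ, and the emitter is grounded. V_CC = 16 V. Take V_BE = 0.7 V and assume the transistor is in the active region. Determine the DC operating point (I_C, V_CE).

Base loop: V_CC = I_B·R_B + V_BE, so I_B = (16 − 0.7)/1000 kΩ = 0.0153 mA.
In the active region I_C = β·I_B = 100 × 0.0153 = 1.53 mA.
Collector loop: V_CE = V_CC − I_C·R_C = 16 − 1.53×0.47 = 15.3 V.
Since V_CE = 15.3 V > V_CE(sat) ≈ 0.2 V, the transistor is in the active region as assumed.

I_C ≈ 1.5 mA, V_CE ≈ 15 V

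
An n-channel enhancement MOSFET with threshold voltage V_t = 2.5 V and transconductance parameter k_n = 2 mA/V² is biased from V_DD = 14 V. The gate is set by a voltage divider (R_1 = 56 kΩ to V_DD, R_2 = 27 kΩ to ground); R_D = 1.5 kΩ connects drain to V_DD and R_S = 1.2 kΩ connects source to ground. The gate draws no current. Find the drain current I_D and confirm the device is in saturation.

V_G = V_DD·R_2/(R_1+R_2) = 14×27/83 = 4.55 V.
Assume saturation: I_D = (k_n/2)(V_GS − V_t)² with V_GS = V_G − I_D·R_S = 4.55 − 1.2·I_D.
Substituting gives 1.44·I_D² − 5.93·I_D + 4.22 = 0, with roots I_D = 0.915 or 3.2 mA.
The root I_D = 3.2 mA gives V_GS = 0.71 V ≤ V_t, so take I_D = 0.915 mA.
Then V_GS = 3.46 V and V_DS = V_DD − I_D(R_D+R_S) = 14 − 0.915×2.7 = 11.5 V.
Saturation requires V_DS ≥ V_GS − V_t = 0.956 V; 11.5 ≥ 0.956 ✓.

I_D ≈ 0.91 mA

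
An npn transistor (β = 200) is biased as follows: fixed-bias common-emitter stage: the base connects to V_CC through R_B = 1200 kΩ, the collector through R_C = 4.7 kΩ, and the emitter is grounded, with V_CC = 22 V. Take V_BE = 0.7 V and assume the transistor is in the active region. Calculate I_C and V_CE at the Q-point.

I_C ≈ 3.6 mA, V_CE ≈ 5.3 V

Base loop: V_CC = I_B·R_B + V_BE, so I_B = (22 − 0.7)/1200 kΩ = 0.0178 mA.
In the active region I_C = β·I_B = 200 × 0.0178 = 3.55 mA.
Collector loop: V_CE = V_CC − I_C·R_C = 22 − 3.55×4.7 = 5.31 V.
Since V_CE = 5.31 V > V_CE(sat) ≈ 0.2 V, the transistor is in the active region as assumed.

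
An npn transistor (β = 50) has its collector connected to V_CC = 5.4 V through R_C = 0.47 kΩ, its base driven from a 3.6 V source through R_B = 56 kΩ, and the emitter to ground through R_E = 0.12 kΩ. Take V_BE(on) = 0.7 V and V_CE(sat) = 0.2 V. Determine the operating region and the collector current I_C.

active; I_C ≈ 2.3 mA

Assume active. Base-emitter loop: I_B = (V_BB − V_BE)/(R_B + (β+1)R_E) = (3.6 − 0.7)/(56 + 51×0.12) = 0.0467 mA.
I_C = β·I_B = 50×0.0467 = 2.33 mA.
V_CE = V_CC − I_C·R_C − I_E·R_E = 5.4 − 2.33×0.47 − 2.38×0.12 = 4.02 V > V_CE(sat), so the active-region assumption holds.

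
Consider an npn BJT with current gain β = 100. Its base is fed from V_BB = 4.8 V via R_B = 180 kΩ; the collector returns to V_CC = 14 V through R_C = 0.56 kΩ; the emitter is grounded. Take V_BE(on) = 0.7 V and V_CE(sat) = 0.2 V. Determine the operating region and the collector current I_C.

active; I_C ≈ 2.3 mA

Assume active. Base-emitter loop: I_B = (V_BB − V_BE)/R_B = (4.8 − 0.7)/180 = 0.0228 mA.
I_C = β·I_B = 100×0.0228 = 2.28 mA.
V_CE = V_CC − I_C·R_C = 14 − 2.28×0.56 = 12.7 V > V_CE(sat), so the active-region assumption holds.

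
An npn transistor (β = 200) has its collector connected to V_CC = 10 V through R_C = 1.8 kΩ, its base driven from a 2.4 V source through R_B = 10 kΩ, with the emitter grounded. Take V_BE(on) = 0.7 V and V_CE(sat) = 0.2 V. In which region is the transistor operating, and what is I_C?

Assume active: I_B = (2.4 − 0.7)/10 = 0.17 mA, giving I_C = β·I_B = 34 mA.
But then V_CE = 10 − 34×1.8 = -51.2 V < V_CE(sat) = 0.2 V — impossible in the active region.
So the transistor is saturated. With V_CE = 0.2 V, I_C = (V_CC − 0.2)/R_C = 9.8/1.8 = 5.44 mA.
Check: β·I_B = 34 mA > I_C = 5.44 mA, confirming saturation.

saturation; I_C ≈ 5.4 mA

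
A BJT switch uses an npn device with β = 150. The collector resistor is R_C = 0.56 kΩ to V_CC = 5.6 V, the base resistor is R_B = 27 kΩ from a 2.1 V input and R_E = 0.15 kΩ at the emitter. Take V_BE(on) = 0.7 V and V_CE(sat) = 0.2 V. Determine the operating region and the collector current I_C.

active; I_C ≈ 4.2 mA

Assume active. Base-emitter loop: I_B = (V_BB − V_BE)/(R_B + (β+1)R_E) = (2.1 − 0.7)/(27 + 151×0.15) = 0.0282 mA.
I_C = β·I_B = 150×0.0282 = 4.23 mA.
V_CE = V_CC − I_C·R_C − I_E·R_E = 5.6 − 4.23×0.56 − 4.26×0.15 = 2.59 V > V_CE(sat), so the active-region assumption holds.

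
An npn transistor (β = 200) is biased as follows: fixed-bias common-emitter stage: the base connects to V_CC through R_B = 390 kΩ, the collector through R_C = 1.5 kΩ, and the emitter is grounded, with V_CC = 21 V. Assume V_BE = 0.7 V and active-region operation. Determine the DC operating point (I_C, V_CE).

I_C ≈ 10 mA, V_CE ≈ 5.4 V

Base loop: V_CC = I_B·R_B + V_BE, so I_B = (21 − 0.7)/390 kΩ = 0.0521 mA.
In the active region I_C = β·I_B = 200 × 0.0521 = 10.4 mA.
Collector loop: V_CE = V_CC − I_C·R_C = 21 − 10.4×1.5 = 5.38 V.
Since V_CE = 5.38 V > V_CE(sat) ≈ 0.2 V, the transistor is in the active region as assumed.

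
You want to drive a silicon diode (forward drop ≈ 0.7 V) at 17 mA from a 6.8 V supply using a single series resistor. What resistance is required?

R ≈ 0.36 kΩ

The resistor drops V_S − V_D = 6.8 − 0.7 = 6.1 V at 17 mA.
R = 6.1 V / 17 mA = 0.359 kΩ.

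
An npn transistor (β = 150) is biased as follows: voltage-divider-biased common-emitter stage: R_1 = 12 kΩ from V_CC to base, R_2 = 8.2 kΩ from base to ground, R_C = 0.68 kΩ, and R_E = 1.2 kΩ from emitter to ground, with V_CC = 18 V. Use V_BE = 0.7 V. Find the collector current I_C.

I_C ≈ 5.3 mA

Thevenize the base divider: V_Th = V_CC·R_2/(R_1+R_2) = 18×8.2/20.2 = 7.31 V, R_Th = R_1‖R_2 = 4.87 kΩ.
Base-emitter loop: V_Th = I_B·R_Th + V_BE + (β+1)I_B·R_E, so I_B = (7.31 − 0.7) / (4.87 + 151×1.2) = 0.0355 mA.
I_C = β·I_B = 150×0.0355 = 5.33 mA, and I_E = (β+1)I_B = 5.36 mA.
V_CE = V_CC − I_C·R_C − I_E·R_E = 18 − 5.33×0.68 − 5.36×1.2 = 7.94 V.
V_CE = 7.94 V > 0.2 V confirms active-region operation.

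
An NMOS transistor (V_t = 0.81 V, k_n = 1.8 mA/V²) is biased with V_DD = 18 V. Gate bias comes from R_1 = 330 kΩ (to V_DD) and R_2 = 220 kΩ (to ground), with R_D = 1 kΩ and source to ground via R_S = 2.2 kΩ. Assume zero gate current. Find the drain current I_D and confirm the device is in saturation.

V_G = V_DD·R_2/(R_1+R_2) = 18×220/550 = 7.2 V.
Assume saturation: I_D = (k_n/2)(V_GS − V_t)² with V_GS = V_G − I_D·R_S = 7.2 − 2.2·I_D.
Substituting gives 4.36·I_D² − 26.3·I_D + 36.7 = 0, with roots I_D = 2.19 or 3.84 mA.
The root I_D = 3.84 mA gives V_GS = -1.26 V ≤ V_t, so take I_D = 2.19 mA.
Then V_GS = 2.37 V and V_DS = V_DD − I_D(R_D+R_S) = 18 − 2.19×3.2 = 11 V.
Saturation requires V_DS ≥ V_GS − V_t = 1.56 V; 11 ≥ 1.56 ✓.

I_D ≈ 2.2 mA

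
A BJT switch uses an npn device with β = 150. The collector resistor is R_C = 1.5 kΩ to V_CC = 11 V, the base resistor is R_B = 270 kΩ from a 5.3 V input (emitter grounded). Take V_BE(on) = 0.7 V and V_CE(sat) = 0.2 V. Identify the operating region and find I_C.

active; I_C ≈ 2.6 mA

Assume active. Base-emitter loop: I_B = (V_BB − V_BE)/R_B = (5.3 − 0.7)/270 = 0.017 mA.
I_C = β·I_B = 150×0.017 = 2.56 mA.
V_CE = V_CC − I_C·R_C = 11 − 2.56×1.5 = 7.17 V > V_CE(sat), so the active-region assumption holds.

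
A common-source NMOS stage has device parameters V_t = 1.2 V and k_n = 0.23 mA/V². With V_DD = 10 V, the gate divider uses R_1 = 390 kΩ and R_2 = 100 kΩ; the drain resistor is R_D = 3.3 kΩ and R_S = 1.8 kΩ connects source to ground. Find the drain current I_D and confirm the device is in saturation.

I_D ≈ 0.061 mA

V_G = V_DD·R_2/(R_1+R_2) = 10×100/490 = 2.04 V.
Assume saturation: I_D = (k_n/2)(V_GS − V_t)² with V_GS = V_G − I_D·R_S = 2.04 − 1.8·I_D.
Substituting gives 0.373·I_D² − 1.35·I_D + 0.0813 = 0, with roots I_D = 0.0613 or 3.56 mA.
The root I_D = 3.56 mA gives V_GS = -4.36 V ≤ V_t, so take I_D = 0.0613 mA.
Then V_GS = 1.93 V and V_DS = V_DD − I_D(R_D+R_S) = 10 − 0.0613×5.1 = 9.69 V.
Saturation requires V_DS ≥ V_GS − V_t = 0.73 V; 9.69 ≥ 0.73 ✓.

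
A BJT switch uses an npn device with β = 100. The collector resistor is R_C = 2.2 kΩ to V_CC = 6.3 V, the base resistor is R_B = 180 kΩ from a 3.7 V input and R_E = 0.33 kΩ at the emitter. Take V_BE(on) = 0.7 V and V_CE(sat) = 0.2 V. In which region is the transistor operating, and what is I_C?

active; I_C ≈ 1.4 mA

Assume active. Base-emitter loop: I_B = (V_BB − V_BE)/(R_B + (β+1)R_E) = (3.7 − 0.7)/(180 + 101×0.33) = 0.0141 mA.
I_C = β·I_B = 100×0.0141 = 1.41 mA.
V_CE = V_CC − I_C·R_C − I_E·R_E = 6.3 − 1.41×2.2 − 1.42×0.33 = 2.74 V > V_CE(sat), so the active-region assumption holds.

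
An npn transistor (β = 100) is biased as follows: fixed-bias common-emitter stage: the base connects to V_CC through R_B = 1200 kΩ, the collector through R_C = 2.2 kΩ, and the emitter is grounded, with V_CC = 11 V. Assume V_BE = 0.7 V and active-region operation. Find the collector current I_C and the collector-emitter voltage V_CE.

Base loop: V_CC = I_B·R_B + V_BE, so I_B = (11 − 0.7)/1200 kΩ = 0.00858 mA.
In the active region I_C = β·I_B = 100 × 0.00858 = 0.858 mA.
Collector loop: V_CE = V_CC − I_C·R_C = 11 − 0.858×2.2 = 9.11 V.
Since V_CE = 9.11 V > V_CE(sat) ≈ 0.2 V, the transistor is in the active region as assumed.

I_C ≈ 0.86 mA, V_CE ≈ 9.1 V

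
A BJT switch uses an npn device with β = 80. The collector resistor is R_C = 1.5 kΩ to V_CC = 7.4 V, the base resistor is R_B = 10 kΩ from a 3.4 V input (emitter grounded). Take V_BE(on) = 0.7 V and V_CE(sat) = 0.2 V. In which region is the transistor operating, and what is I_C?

Assume active: I_B = (3.4 − 0.7)/10 = 0.27 mA, giving I_C = β·I_B = 21.6 mA.
But then V_CE = 7.4 − 21.6×1.5 = -25 V < V_CE(sat) = 0.2 V — impossible in the active region.
So the transistor is saturated. With V_CE = 0.2 V, I_C = (V_CC − 0.2)/R_C = 7.2/1.5 = 4.8 mA.
Check: β·I_B = 21.6 mA > I_C = 4.8 mA, confirming saturation.

saturation; I_C ≈ 4.8 mA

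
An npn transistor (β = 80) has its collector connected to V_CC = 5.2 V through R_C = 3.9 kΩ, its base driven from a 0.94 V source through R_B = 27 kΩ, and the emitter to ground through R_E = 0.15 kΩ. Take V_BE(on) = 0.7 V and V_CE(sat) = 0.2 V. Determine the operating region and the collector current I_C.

active; I_C ≈ 0.49 mA

Assume active. Base-emitter loop: I_B = (V_BB − V_BE)/(R_B + (β+1)R_E) = (0.94 − 0.7)/(27 + 81×0.15) = 0.00613 mA.
I_C = β·I_B = 80×0.00613 = 0.49 mA.
V_CE = V_CC − I_C·R_C − I_E·R_E = 5.2 − 0.49×3.9 − 0.497×0.15 = 3.21 V > V_CE(sat), so the active-region assumption holds.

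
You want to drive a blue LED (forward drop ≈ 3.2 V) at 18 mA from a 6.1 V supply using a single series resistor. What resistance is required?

R ≈ 0.16 kΩ

The resistor drops V_S − V_D = 6.1 − 3.2 = 2.9 V at 18 mA.
R = 2.9 V / 18 mA = 0.161 kΩ.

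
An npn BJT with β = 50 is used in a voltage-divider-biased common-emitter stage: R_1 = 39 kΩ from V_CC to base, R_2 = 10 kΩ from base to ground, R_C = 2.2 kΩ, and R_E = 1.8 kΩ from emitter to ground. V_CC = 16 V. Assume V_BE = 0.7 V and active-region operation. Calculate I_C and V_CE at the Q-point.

Thevenize the base divider: V_Th = V_CC·R_2/(R_1+R_2) = 16×10/49 = 3.27 V, R_Th = R_1‖R_2 = 7.96 kΩ.
Base-emitter loop: V_Th = I_B·R_Th + V_BE + (β+1)I_B·R_E, so I_B = (3.27 − 0.7) / (7.96 + 51×1.8) = 0.0257 mA.
I_C = β·I_B = 50×0.0257 = 1.29 mA, and I_E = (β+1)I_B = 1.31 mA.
V_CE = V_CC − I_C·R_C − I_E·R_E = 16 − 1.29×2.2 − 1.31×1.8 = 10.8 V.
V_CE = 10.8 V > 0.2 V confirms active-region operation.

I_C ≈ 1.3 mA, V_CE ≈ 11 V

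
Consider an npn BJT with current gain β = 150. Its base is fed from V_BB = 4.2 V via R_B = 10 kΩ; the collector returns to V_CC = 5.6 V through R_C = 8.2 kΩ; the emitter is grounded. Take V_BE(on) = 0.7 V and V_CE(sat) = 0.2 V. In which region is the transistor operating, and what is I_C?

saturation; I_C ≈ 0.66 mA

Assume active: I_B = (4.2 − 0.7)/10 = 0.35 mA, giving I_C = β·I_B = 52.5 mA.
But then V_CE = 5.6 − 52.5×8.2 = -425 V < V_CE(sat) = 0.2 V — impossible in the active region.
So the transistor is saturated. With V_CE = 0.2 V, I_C = (V_CC − 0.2)/R_C = 5.4/8.2 = 0.659 mA.
Check: β·I_B = 52.5 mA > I_C = 0.659 mA, confirming saturation.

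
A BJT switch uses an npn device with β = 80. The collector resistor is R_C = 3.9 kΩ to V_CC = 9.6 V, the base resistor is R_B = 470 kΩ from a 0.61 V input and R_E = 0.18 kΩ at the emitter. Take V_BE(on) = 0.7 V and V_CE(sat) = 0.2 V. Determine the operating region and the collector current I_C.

cutoff; I_C ≈ 0

V_BB = 0.61 V ≤ V_BE(on) = 0.7 V, so the base-emitter junction is not forward biased.
The transistor is in cutoff: I_B = I_C = 0.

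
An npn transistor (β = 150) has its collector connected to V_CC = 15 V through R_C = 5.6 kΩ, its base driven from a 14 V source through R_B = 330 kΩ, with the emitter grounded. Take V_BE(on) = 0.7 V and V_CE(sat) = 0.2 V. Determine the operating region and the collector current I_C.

Assume active: I_B = (14 − 0.7)/330 = 0.0403 mA, giving I_C = β·I_B = 6.05 mA.
But then V_CE = 15 − 6.05×5.6 = -18.9 V < V_CE(sat) = 0.2 V — impossible in the active region.
So the transistor is saturated. With V_CE = 0.2 V, I_C = (V_CC − 0.2)/R_C = 14.8/5.6 = 2.64 mA.
Check: β·I_B = 6.05 mA > I_C = 2.64 mA, confirming saturation.

saturation; I_C ≈ 2.6 mA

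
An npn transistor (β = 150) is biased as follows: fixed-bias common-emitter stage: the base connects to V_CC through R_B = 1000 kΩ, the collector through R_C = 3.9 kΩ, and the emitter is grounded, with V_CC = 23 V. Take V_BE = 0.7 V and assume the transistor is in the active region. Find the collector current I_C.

Base loop: V_CC = I_B·R_B + V_BE, so I_B = (23 − 0.7)/1000 kΩ = 0.0223 mA.
In the active region I_C = β·I_B = 150 × 0.0223 = 3.35 mA.
Collector loop: V_CE = V_CC − I_C·R_C = 23 − 3.35×3.9 = 9.95 V.
Since V_CE = 9.95 V > V_CE(sat) ≈ 0.2 V, the transistor is in the active region as assumed.

I_C ≈ 3.3 mA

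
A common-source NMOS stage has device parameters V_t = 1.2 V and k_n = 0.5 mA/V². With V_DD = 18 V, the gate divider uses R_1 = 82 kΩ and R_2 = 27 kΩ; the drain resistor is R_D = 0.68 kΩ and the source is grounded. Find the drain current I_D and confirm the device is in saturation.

V_G = V_DD·R_2/(R_1+R_2) = 18×27/109 = 4.46 V. With the source grounded, V_GS = V_G = 4.46 V.
Assume saturation: I_D = (k_n/2)(V_GS − V_t)² = (0.5/2)×(4.46 − 1.2)² = 0.25×3.26² = 2.65 mA.
V_DS = V_DD − I_D·R_D = 18 − 2.65×0.68 = 16.2 V.
Saturation requires V_DS ≥ V_GS − V_t = 3.26 V; 16.2 ≥ 3.26 ✓.

I_D ≈ 2.7 mA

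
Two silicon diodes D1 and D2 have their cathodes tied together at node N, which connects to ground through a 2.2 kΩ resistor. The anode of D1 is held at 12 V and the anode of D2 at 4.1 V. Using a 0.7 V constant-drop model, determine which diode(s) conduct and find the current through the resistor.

Only D1 conducts; I_R ≈ 5.1 mA

Assume both conduct. Then node N would need to be at both 12−0.7 = 11.3 V and 4.1−0.7 = 3.4 V, which is impossible.
Assume only D1 conducts: V_N = 12 − 0.7 = 11.3 V, so I_R = 11.3/2.2 = 5.14 mA.
Check D2: its anode-to-cathode voltage is 4.1 − 11.3 = -7.2 V < 0.7 V, so it is off. The assumption is consistent.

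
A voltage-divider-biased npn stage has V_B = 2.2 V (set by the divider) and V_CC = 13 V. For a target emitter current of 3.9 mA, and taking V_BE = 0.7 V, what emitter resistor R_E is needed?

V_E = V_B − V_BE = 2.2 − 0.7 = 1.5 V.
R_E = V_E / I_E = 1.5 / 3.9 = 0.385 kΩ.

R_E ≈ 0.38 kΩ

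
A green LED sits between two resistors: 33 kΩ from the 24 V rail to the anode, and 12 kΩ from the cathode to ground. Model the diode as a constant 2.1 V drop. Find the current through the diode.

The two resistors are in series with the diode, so KVL gives 24 = I·33 + 2.1 + I·12.
I = (24 − 2.1) / (33 + 12) kΩ = 21.9 / 45 = 0.487 mA.

I ≈ 0.49 mA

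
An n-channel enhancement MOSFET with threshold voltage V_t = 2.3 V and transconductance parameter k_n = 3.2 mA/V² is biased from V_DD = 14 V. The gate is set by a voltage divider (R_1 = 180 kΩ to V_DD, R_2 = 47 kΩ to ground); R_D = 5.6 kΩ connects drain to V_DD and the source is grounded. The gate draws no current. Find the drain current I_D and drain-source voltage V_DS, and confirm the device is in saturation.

I_D ≈ 0.57 mA, V_DS ≈ 11 V

V_G = V_DD·R_2/(R_1+R_2) = 14×47/227 = 2.9 V. With the source grounded, V_GS = V_G = 2.9 V.
Assume saturation: I_D = (k_n/2)(V_GS − V_t)² = (3.2/2)×(2.9 − 2.3)² = 1.6×0.599² = 0.573 mA.
V_DS = V_DD − I_D·R_D = 14 − 0.573×5.6 = 10.8 V.
Saturation requires V_DS ≥ V_GS − V_t = 0.599 V; 10.8 ≥ 0.599 ✓.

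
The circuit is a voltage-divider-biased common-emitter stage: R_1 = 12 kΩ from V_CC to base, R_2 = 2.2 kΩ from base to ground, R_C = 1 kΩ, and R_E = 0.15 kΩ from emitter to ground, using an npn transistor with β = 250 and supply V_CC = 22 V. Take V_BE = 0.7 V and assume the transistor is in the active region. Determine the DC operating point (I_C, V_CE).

I_C ≈ 17 mA, V_CE ≈ 2.3 V

Thevenize the base divider: V_Th = V_CC·R_2/(R_1+R_2) = 22×2.2/14.2 = 3.41 V, R_Th = R_1‖R_2 = 1.86 kΩ.
Base-emitter loop: V_Th = I_B·R_Th + V_BE + (β+1)I_B·R_E, so I_B = (3.41 − 0.7) / (1.86 + 251×0.15) = 0.0686 mA.
I_C = β·I_B = 250×0.0686 = 17.1 mA, and I_E = (β+1)I_B = 17.2 mA.
V_CE = V_CC − I_C·R_C − I_E·R_E = 22 − 17.1×1 − 17.2×0.15 = 2.28 V.
V_CE = 2.28 V > 0.2 V confirms active-region operation.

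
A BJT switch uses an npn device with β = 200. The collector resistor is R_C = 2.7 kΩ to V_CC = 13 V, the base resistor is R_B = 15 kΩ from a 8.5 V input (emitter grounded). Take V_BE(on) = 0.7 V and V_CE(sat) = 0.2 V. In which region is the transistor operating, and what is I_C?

saturation; I_C ≈ 4.7 mA

Assume active: I_B = (8.5 − 0.7)/15 = 0.52 mA, giving I_C = β·I_B = 104 mA.
But then V_CE = 13 − 104×2.7 = -268 V < V_CE(sat) = 0.2 V — impossible in the active region.
So the transistor is saturated. With V_CE = 0.2 V, I_C = (V_CC − 0.2)/R_C = 12.8/2.7 = 4.74 mA.
Check: β·I_B = 104 mA > I_C = 4.74 mA, confirming saturation.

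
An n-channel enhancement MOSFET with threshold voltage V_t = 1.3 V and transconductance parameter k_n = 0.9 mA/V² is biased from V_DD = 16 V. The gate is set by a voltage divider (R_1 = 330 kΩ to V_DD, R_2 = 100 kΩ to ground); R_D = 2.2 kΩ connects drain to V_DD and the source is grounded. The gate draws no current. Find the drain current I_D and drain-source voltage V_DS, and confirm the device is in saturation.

I_D ≈ 2.6 mA, V_DS ≈ 10 V

V_G = V_DD·R_2/(R_1+R_2) = 16×100/430 = 3.72 V. With the source grounded, V_GS = V_G = 3.72 V.
Assume saturation: I_D = (k_n/2)(V_GS − V_t)² = (0.9/2)×(3.72 − 1.3)² = 0.45×2.42² = 2.64 mA.
V_DS = V_DD − I_D·R_D = 16 − 2.64×2.2 = 10.2 V.
Saturation requires V_DS ≥ V_GS − V_t = 2.42 V; 10.2 ≥ 2.42 ✓.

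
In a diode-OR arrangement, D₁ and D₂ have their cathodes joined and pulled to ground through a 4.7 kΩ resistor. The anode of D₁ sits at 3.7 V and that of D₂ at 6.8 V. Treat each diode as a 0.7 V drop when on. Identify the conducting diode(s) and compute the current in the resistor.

Assume both conduct. Then node N would need to be at both 3.7−0.7 = 3 V and 6.8−0.7 = 6.1 V, which is impossible.
Assume only D₂ conducts: V_N = 6.8 − 0.7 = 6.1 V, so I_R = 6.1/4.7 = 1.3 mA.
Check D₁: its anode-to-cathode voltage is 3.7 − 6.1 = -2.4 V < 0.7 V, so it is off. The assumption is consistent.

Only D₂ conducts; I_R ≈ 1.3 mA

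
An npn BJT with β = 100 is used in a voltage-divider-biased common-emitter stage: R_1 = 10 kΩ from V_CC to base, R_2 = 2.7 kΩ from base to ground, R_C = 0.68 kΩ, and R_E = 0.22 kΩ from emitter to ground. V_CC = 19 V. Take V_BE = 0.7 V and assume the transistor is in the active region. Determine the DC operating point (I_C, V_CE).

I_C ≈ 14 mA, V_CE ≈ 6.6 V

Thevenize the base divider: V_Th = V_CC·R_2/(R_1+R_2) = 19×2.7/12.7 = 4.04 V, R_Th = R_1‖R_2 = 2.13 kΩ.
Base-emitter loop: V_Th = I_B·R_Th + V_BE + (β+1)I_B·R_E, so I_B = (4.04 − 0.7) / (2.13 + 101×0.22) = 0.137 mA.
I_C = β·I_B = 100×0.137 = 13.7 mA, and I_E = (β+1)I_B = 13.9 mA.
V_CE = V_CC − I_C·R_C − I_E·R_E = 19 − 13.7×0.68 − 13.9×0.22 = 6.63 V.
V_CE = 6.63 V > 0.2 V confirms active-region operation.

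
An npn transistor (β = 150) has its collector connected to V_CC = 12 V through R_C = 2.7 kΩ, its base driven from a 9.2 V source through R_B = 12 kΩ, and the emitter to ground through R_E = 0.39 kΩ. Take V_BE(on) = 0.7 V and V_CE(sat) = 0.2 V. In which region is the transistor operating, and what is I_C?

saturation; I_C ≈ 3.7 mA

Assume active: I_B = (9.2 − 0.7)/(12 + 151×0.39) = 0.12 mA, I_C = β·I_B = 18 mA.
Then V_CE = 12 − 18×2.7 − 18.1×0.39 = -43.6 V < 0.2 V — the active assumption fails.
Re-solve with V_CE = 0.2 V. KCL at the emitter: V_E/R_E = (V_BB−0.7−V_E)/R_B + (V_CC−0.2−V_E)/R_C, giving V_E = 1.68 V.
I_C = (V_CC − 0.2 − V_E)/R_C = (11.8 − 1.68)/2.7 = 3.75 mA.
Check: I_B = (8.5 − 1.68)/12 = 0.568 mA, and β·I_B = 85.2 mA > I_C, confirming saturation.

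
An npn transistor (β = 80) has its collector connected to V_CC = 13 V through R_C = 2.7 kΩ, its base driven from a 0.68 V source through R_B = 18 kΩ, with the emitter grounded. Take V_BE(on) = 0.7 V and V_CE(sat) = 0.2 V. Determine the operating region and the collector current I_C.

cutoff; I_C ≈ 0

V_BB = 0.68 V ≤ V_BE(on) = 0.7 V, so the base-emitter junction is not forward biased.
The transistor is in cutoff: I_B = I_C = 0.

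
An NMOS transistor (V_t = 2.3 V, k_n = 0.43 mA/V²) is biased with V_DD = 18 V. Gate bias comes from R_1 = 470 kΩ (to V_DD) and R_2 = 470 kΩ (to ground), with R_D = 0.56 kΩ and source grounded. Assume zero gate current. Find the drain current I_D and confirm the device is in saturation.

V_G = V_DD·R_2/(R_1+R_2) = 18×470/940 = 9 V. With the source grounded, V_GS = V_G = 9 V.
Assume saturation: I_D = (k_n/2)(V_GS − V_t)² = (0.43/2)×(9 − 2.3)² = 0.215×6.7² = 9.65 mA.
V_DS = V_DD − I_D·R_D = 18 − 9.65×0.56 = 12.6 V.
Saturation requires V_DS ≥ V_GS − V_t = 6.7 V; 12.6 ≥ 6.7 ✓.

I_D ≈ 9.7 mA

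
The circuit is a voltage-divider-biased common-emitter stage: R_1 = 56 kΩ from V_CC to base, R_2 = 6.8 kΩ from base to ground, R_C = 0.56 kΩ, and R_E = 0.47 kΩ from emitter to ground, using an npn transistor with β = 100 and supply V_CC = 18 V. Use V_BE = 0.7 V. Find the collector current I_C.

Thevenize the base divider: V_Th = V_CC·R_2/(R_1+R_2) = 18×6.8/62.8 = 1.95 V, R_Th = R_1‖R_2 = 6.06 kΩ.
Base-emitter loop: V_Th = I_B·R_Th + V_BE + (β+1)I_B·R_E, so I_B = (1.95 − 0.7) / (6.06 + 101×0.47) = 0.0233 mA.
I_C = β·I_B = 100×0.0233 = 2.33 mA, and I_E = (β+1)I_B = 2.36 mA.
V_CE = V_CC − I_C·R_C − I_E·R_E = 18 − 2.33×0.56 − 2.36×0.47 = 15.6 V.
V_CE = 15.6 V > 0.2 V confirms active-region operation.

I_C ≈ 2.3 mA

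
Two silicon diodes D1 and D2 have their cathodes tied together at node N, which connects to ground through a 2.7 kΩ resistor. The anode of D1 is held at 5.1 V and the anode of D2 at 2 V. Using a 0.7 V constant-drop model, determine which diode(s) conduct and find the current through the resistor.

Only D1 conducts; I_R ≈ 1.6 mA

Assume both conduct. Then node N would need to be at both 5.1−0.7 = 4.4 V and 2−0.7 = 1.3 V, which is impossible.
Assume only D1 conducts: V_N = 5.1 − 0.7 = 4.4 V, so I_R = 4.4/2.7 = 1.63 mA.
Check D2: its anode-to-cathode voltage is 2 − 4.4 = -2.4 V < 0.7 V, so it is off. The assumption is consistent.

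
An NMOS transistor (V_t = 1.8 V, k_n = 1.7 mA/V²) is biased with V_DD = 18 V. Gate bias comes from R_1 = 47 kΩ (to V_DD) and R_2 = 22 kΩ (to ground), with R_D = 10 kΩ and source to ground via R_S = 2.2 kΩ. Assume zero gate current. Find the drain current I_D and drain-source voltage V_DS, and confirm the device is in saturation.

V_G = V_DD·R_2/(R_1+R_2) = 18×22/69 = 5.74 V.
Assume saturation: I_D = (k_n/2)(V_GS − V_t)² with V_GS = V_G − I_D·R_S = 5.74 − 2.2·I_D.
Substituting gives 4.11·I_D² − 15.7·I_D + 13.2 = 0, with roots I_D = 1.24 or 2.58 mA.
The root I_D = 2.58 mA gives V_GS = 0.0568 V ≤ V_t, so take I_D = 1.24 mA.
Then V_GS = 3.01 V and V_DS = V_DD − I_D(R_D+R_S) = 18 − 1.24×12.2 = 2.86 V.
Saturation requires V_DS ≥ V_GS − V_t = 1.21 V; 2.86 ≥ 1.21 ✓.

I_D ≈ 1.2 mA, V_DS ≈ 2.9 V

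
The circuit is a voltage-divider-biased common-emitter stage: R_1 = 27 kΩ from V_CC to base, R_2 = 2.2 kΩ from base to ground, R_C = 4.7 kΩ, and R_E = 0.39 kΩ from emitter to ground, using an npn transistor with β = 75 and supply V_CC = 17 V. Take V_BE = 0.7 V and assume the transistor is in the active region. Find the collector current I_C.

Thevenize the base divider: V_Th = V_CC·R_2/(R_1+R_2) = 17×2.2/29.2 = 1.28 V, R_Th = R_1‖R_2 = 2.03 kΩ.
Base-emitter loop: V_Th = I_B·R_Th + V_BE + (β+1)I_B·R_E, so I_B = (1.28 − 0.7) / (2.03 + 76×0.39) = 0.0183 mA.
I_C = β·I_B = 75×0.0183 = 1.38 mA, and I_E = (β+1)I_B = 1.39 mA.
V_CE = V_CC − I_C·R_C − I_E·R_E = 17 − 1.38×4.7 − 1.39×0.39 = 9.99 V.
V_CE = 9.99 V > 0.2 V confirms active-region operation.

I_C ≈ 1.4 mA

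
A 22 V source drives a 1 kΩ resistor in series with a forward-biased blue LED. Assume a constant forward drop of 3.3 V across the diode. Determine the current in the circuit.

I ≈ 19 mA

KVL around the loop: 22 = V_D + I·R = 3.3 + I × 1 kΩ.
So I = (22 − 3.3) / 1 kΩ = 18.7 / 1 = 18.7 mA.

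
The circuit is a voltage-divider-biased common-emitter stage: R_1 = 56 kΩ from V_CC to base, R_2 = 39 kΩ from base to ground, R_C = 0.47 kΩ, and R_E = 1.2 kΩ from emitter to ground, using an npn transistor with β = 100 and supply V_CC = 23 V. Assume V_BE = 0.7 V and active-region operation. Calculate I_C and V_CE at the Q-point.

I_C ≈ 6.1 mA, V_CE ≈ 13 V

Thevenize the base divider: V_Th = V_CC·R_2/(R_1+R_2) = 23×39/95 = 9.44 V, R_Th = R_1‖R_2 = 23 kΩ.
Base-emitter loop: V_Th = I_B·R_Th + V_BE + (β+1)I_B·R_E, so I_B = (9.44 − 0.7) / (23 + 101×1.2) = 0.0606 mA.
I_C = β·I_B = 100×0.0606 = 6.06 mA, and I_E = (β+1)I_B = 6.12 mA.
V_CE = V_CC − I_C·R_C − I_E·R_E = 23 − 6.06×0.47 − 6.12×1.2 = 12.8 V.
V_CE = 12.8 V > 0.2 V confirms active-region operation.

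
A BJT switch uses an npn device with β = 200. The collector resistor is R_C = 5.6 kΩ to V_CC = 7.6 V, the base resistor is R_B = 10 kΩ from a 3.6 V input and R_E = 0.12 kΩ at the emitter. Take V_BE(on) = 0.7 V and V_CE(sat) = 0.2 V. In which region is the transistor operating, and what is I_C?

saturation; I_C ≈ 1.3 mA

Assume active: I_B = (3.6 − 0.7)/(10 + 201×0.12) = 0.085 mA, I_C = β·I_B = 17 mA.
Then V_CE = 7.6 − 17×5.6 − 17.1×0.12 = -89.6 V < 0.2 V — the active assumption fails.
Re-solve with V_CE = 0.2 V. KCL at the emitter: V_E/R_E = (V_BB−0.7−V_E)/R_B + (V_CC−0.2−V_E)/R_C, giving V_E = 0.187 V.
I_C = (V_CC − 0.2 − V_E)/R_C = (7.4 − 0.187)/5.6 = 1.29 mA.
Check: I_B = (2.9 − 0.187)/10 = 0.271 mA, and β·I_B = 54.3 mA > I_C, confirming saturation.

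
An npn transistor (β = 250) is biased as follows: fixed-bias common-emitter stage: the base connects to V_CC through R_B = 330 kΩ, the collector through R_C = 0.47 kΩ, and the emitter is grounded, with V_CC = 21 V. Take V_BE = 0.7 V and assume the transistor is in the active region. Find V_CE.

V_CE ≈ 14 V

Base loop: V_CC = I_B·R_B + V_BE, so I_B = (21 − 0.7)/330 kΩ = 0.0615 mA.
In the active region I_C = β·I_B = 250 × 0.0615 = 15.4 mA.
Collector loop: V_CE = V_CC − I_C·R_C = 21 − 15.4×0.47 = 13.8 V.
Since V_CE = 13.8 V > V_CE(sat) ≈ 0.2 V, the transistor is in the active region as assumed.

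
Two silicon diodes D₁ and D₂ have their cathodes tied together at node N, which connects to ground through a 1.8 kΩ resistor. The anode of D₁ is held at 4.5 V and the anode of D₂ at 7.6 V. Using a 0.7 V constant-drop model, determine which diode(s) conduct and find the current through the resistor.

Only D₂ conducts; I_R ≈ 3.8 mA

Assume both conduct. Then node N would need to be at both 4.5−0.7 = 3.8 V and 7.6−0.7 = 6.9 V, which is impossible.
Assume only D₂ conducts: V_N = 7.6 − 0.7 = 6.9 V, so I_R = 6.9/1.8 = 3.83 mA.
Check D₁: its anode-to-cathode voltage is 4.5 − 6.9 = -2.4 V < 0.7 V, so it is off. The assumption is consistent.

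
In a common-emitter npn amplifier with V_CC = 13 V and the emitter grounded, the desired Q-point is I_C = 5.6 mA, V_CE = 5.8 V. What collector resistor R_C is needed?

Collector loop: V_CC = I_C·R_C + V_CE.
R_C = (V_CC − V_CE)/I_C = (13 − 5.8)/5.6 = 1.29 kΩ.

R_C ≈ 1.3 kΩ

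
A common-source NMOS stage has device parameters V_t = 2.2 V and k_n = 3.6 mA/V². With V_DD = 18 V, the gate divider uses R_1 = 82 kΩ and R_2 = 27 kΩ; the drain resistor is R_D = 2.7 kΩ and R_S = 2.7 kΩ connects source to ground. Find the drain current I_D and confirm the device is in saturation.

V_G = V_DD·R_2/(R_1+R_2) = 18×27/109 = 4.46 V.
Assume saturation: I_D = (k_n/2)(V_GS − V_t)² with V_GS = V_G − I_D·R_S = 4.46 − 2.7·I_D.
Substituting gives 13.1·I_D² − 23·I_D + 9.18 = 0, with roots I_D = 0.619 or 1.13 mA.
The root I_D = 1.13 mA gives V_GS = 1.41 V ≤ V_t, so take I_D = 0.619 mA.
Then V_GS = 2.79 V and V_DS = V_DD − I_D(R_D+R_S) = 18 − 0.619×5.4 = 14.7 V.
Saturation requires V_DS ≥ V_GS − V_t = 0.587 V; 14.7 ≥ 0.587 ✓.

I_D ≈ 0.62 mA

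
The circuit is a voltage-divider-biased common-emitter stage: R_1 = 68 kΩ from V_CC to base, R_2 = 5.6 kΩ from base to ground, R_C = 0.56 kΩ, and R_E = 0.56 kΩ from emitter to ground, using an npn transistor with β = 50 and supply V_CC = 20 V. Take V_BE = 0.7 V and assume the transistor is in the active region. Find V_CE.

V_CE ≈ 19 V

Thevenize the base divider: V_Th = V_CC·R_2/(R_1+R_2) = 20×5.6/73.6 = 1.52 V, R_Th = R_1‖R_2 = 5.17 kΩ.
Base-emitter loop: V_Th = I_B·R_Th + V_BE + (β+1)I_B·R_E, so I_B = (1.52 − 0.7) / (5.17 + 51×0.56) = 0.0244 mA.
I_C = β·I_B = 50×0.0244 = 1.22 mA, and I_E = (β+1)I_B = 1.24 mA.
V_CE = V_CC − I_C·R_C − I_E·R_E = 20 − 1.22×0.56 − 1.24×0.56 = 18.6 V.
V_CE = 18.6 V > 0.2 V confirms active-region operation.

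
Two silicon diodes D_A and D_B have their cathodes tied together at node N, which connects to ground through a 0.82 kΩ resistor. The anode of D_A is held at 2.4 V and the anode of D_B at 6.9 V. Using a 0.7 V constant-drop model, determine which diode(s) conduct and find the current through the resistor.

Assume both conduct. Then node N would need to be at both 2.4−0.7 = 1.7 V and 6.9−0.7 = 6.2 V, which is impossible.
Assume only D_B conducts: V_N = 6.9 − 0.7 = 6.2 V, so I_R = 6.2/0.82 = 7.56 mA.
Check D_A: its anode-to-cathode voltage is 2.4 − 6.2 = -3.8 V < 0.7 V, so it is off. The assumption is consistent.

Only D_B conducts; I_R ≈ 7.6 mA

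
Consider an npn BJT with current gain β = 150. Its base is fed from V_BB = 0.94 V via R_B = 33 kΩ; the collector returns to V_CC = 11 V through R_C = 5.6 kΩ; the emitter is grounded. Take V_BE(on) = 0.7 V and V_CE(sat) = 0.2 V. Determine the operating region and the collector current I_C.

Assume active. Base-emitter loop: I_B = (V_BB − V_BE)/R_B = (0.94 − 0.7)/33 = 0.00727 mA.
I_C = β·I_B = 150×0.00727 = 1.09 mA.
V_CE = V_CC − I_C·R_C = 11 − 1.09×5.6 = 4.89 V > V_CE(sat), so the active-region assumption holds.

active; I_C ≈ 1.1 mA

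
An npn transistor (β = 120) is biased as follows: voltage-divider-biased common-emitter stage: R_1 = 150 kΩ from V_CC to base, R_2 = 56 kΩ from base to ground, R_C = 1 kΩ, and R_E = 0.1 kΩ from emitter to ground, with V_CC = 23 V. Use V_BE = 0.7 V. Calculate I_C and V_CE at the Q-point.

Thevenize the base divider: V_Th = V_CC·R_2/(R_1+R_2) = 23×56/206 = 6.25 V, R_Th = R_1‖R_2 = 40.8 kΩ.
Base-emitter loop: V_Th = I_B·R_Th + V_BE + (β+1)I_B·R_E, so I_B = (6.25 − 0.7) / (40.8 + 121×0.1) = 0.105 mA.
I_C = β·I_B = 120×0.105 = 12.6 mA, and I_E = (β+1)I_B = 12.7 mA.
V_CE = V_CC − I_C·R_C − I_E·R_E = 23 − 12.6×1 − 12.7×0.1 = 9.13 V.
V_CE = 9.13 V > 0.2 V confirms active-region operation.

I_C ≈ 13 mA, V_CE ≈ 9.1 V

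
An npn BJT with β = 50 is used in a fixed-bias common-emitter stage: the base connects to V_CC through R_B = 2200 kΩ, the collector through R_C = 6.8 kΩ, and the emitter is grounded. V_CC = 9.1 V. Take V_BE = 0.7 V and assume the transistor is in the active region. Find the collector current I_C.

Base loop: V_CC = I_B·R_B + V_BE, so I_B = (9.1 − 0.7)/2200 kΩ = 0.00382 mA.
In the active region I_C = β·I_B = 50 × 0.00382 = 0.191 mA.
Collector loop: V_CE = V_CC − I_C·R_C = 9.1 − 0.191×6.8 = 7.8 V.
Since V_CE = 7.8 V > V_CE(sat) ≈ 0.2 V, the transistor is in the active region as assumed.

I_C ≈ 0.19 mA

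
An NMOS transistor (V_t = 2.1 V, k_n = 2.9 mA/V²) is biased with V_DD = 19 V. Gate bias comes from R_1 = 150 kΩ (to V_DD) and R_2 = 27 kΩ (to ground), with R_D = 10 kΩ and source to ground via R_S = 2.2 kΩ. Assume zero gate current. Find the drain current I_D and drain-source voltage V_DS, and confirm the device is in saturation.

V_G = V_DD·R_2/(R_1+R_2) = 19×27/177 = 2.9 V.
Assume saturation: I_D = (k_n/2)(V_GS − V_t)² with V_GS = V_G − I_D·R_S = 2.9 − 2.2·I_D.
Substituting gives 7.02·I_D² − 6.09·I_D + 0.924 = 0, with roots I_D = 0.196 or 0.672 mA.
The root I_D = 0.672 mA gives V_GS = 1.42 V ≤ V_t, so take I_D = 0.196 mA.
Then V_GS = 2.47 V and V_DS = V_DD − I_D(R_D+R_S) = 19 − 0.196×12.2 = 16.6 V.
Saturation requires V_DS ≥ V_GS − V_t = 0.367 V; 16.6 ≥ 0.367 ✓.

I_D ≈ 0.2 mA, V_DS ≈ 17 V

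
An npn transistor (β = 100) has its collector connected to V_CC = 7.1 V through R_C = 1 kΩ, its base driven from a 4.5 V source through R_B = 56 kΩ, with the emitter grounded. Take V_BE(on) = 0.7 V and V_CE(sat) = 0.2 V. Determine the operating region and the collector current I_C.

active; I_C ≈ 6.8 mA

Assume active. Base-emitter loop: I_B = (V_BB − V_BE)/R_B = (4.5 − 0.7)/56 = 0.0679 mA.
I_C = β·I_B = 100×0.0679 = 6.79 mA.
V_CE = V_CC − I_C·R_C = 7.1 − 6.79×1 = 0.314 V > V_CE(sat), so the active-region assumption holds.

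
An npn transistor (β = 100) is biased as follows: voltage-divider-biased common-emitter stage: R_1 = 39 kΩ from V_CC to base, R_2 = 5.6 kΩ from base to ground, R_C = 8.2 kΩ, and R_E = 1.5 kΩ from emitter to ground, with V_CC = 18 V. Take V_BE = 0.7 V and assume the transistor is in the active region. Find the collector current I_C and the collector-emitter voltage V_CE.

I_C ≈ 1 mA, V_CE ≈ 8.3 V

Thevenize the base divider: V_Th = V_CC·R_2/(R_1+R_2) = 18×5.6/44.6 = 2.26 V, R_Th = R_1‖R_2 = 4.9 kΩ.
Base-emitter loop: V_Th = I_B·R_Th + V_BE + (β+1)I_B·R_E, so I_B = (2.26 − 0.7) / (4.9 + 101×1.5) = 0.00998 mA.
I_C = β·I_B = 100×0.00998 = 0.998 mA, and I_E = (β+1)I_B = 1.01 mA.
V_CE = V_CC − I_C·R_C − I_E·R_E = 18 − 0.998×8.2 − 1.01×1.5 = 8.31 V.
V_CE = 8.31 V > 0.2 V confirms active-region operation.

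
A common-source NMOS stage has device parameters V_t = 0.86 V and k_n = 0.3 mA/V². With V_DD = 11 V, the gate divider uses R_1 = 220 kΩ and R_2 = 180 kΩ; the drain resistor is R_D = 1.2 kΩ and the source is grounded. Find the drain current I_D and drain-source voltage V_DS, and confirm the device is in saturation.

I_D ≈ 2.5 mA, V_DS ≈ 8 V

V_G = V_DD·R_2/(R_1+R_2) = 11×180/400 = 4.95 V. With the source grounded, V_GS = V_G = 4.95 V.
Assume saturation: I_D = (k_n/2)(V_GS − V_t)² = (0.3/2)×(4.95 − 0.86)² = 0.15×4.09² = 2.51 mA.
V_DS = V_DD − I_D·R_D = 11 − 2.51×1.2 = 7.99 V.
Saturation requires V_DS ≥ V_GS − V_t = 4.09 V; 7.99 ≥ 4.09 ✓.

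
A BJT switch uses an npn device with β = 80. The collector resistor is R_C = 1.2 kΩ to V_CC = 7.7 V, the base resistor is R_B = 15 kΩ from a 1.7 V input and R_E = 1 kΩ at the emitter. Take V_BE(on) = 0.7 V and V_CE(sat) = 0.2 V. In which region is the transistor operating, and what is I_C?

active; I_C ≈ 0.83 mA

Assume active. Base-emitter loop: I_B = (V_BB − V_BE)/(R_B + (β+1)R_E) = (1.7 − 0.7)/(15 + 81×1) = 0.0104 mA.
I_C = β·I_B = 80×0.0104 = 0.833 mA.
V_CE = V_CC − I_C·R_C − I_E·R_E = 7.7 − 0.833×1.2 − 0.844×1 = 5.86 V > V_CE(sat), so the active-region assumption holds.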